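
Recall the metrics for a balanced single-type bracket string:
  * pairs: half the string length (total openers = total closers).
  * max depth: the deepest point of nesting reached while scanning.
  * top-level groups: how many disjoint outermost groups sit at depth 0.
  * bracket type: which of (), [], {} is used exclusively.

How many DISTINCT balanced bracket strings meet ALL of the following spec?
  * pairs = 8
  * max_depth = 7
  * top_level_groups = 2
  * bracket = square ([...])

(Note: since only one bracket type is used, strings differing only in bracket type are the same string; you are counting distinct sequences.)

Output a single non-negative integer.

Answer: 2

Derivation:
Spec: pairs=8 depth=7 groups=2
Count(depth <= 7) = 429
Count(depth <= 6) = 427
Count(depth == 7) = 429 - 427 = 2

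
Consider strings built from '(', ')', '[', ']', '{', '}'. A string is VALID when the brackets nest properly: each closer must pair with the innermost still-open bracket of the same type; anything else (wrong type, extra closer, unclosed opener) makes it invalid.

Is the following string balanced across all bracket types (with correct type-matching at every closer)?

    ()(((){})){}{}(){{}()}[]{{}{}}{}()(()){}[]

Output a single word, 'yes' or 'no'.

pos 0: push '('; stack = (
pos 1: ')' matches '('; pop; stack = (empty)
pos 2: push '('; stack = (
pos 3: push '('; stack = ((
pos 4: push '('; stack = (((
pos 5: ')' matches '('; pop; stack = ((
pos 6: push '{'; stack = (({
pos 7: '}' matches '{'; pop; stack = ((
pos 8: ')' matches '('; pop; stack = (
pos 9: ')' matches '('; pop; stack = (empty)
pos 10: push '{'; stack = {
pos 11: '}' matches '{'; pop; stack = (empty)
pos 12: push '{'; stack = {
pos 13: '}' matches '{'; pop; stack = (empty)
pos 14: push '('; stack = (
pos 15: ')' matches '('; pop; stack = (empty)
pos 16: push '{'; stack = {
pos 17: push '{'; stack = {{
pos 18: '}' matches '{'; pop; stack = {
pos 19: push '('; stack = {(
pos 20: ')' matches '('; pop; stack = {
pos 21: '}' matches '{'; pop; stack = (empty)
pos 22: push '['; stack = [
pos 23: ']' matches '['; pop; stack = (empty)
pos 24: push '{'; stack = {
pos 25: push '{'; stack = {{
pos 26: '}' matches '{'; pop; stack = {
pos 27: push '{'; stack = {{
pos 28: '}' matches '{'; pop; stack = {
pos 29: '}' matches '{'; pop; stack = (empty)
pos 30: push '{'; stack = {
pos 31: '}' matches '{'; pop; stack = (empty)
pos 32: push '('; stack = (
pos 33: ')' matches '('; pop; stack = (empty)
pos 34: push '('; stack = (
pos 35: push '('; stack = ((
pos 36: ')' matches '('; pop; stack = (
pos 37: ')' matches '('; pop; stack = (empty)
pos 38: push '{'; stack = {
pos 39: '}' matches '{'; pop; stack = (empty)
pos 40: push '['; stack = [
pos 41: ']' matches '['; pop; stack = (empty)
end: stack empty → VALID
Verdict: properly nested → yes

Answer: yes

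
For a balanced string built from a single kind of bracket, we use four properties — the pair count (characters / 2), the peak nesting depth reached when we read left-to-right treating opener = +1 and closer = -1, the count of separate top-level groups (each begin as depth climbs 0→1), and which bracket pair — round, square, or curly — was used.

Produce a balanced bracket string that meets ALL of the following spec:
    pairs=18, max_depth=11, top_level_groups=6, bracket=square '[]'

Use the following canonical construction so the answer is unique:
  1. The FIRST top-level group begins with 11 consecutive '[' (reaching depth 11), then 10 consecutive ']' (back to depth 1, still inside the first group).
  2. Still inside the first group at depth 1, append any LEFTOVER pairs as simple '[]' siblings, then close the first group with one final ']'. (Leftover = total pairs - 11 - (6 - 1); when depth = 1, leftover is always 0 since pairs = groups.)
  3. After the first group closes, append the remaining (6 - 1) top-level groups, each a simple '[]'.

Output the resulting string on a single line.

Answer: [[[[[[[[[[[]]]]]]]]]][][]][][][][][]

Derivation:
Spec: pairs=18 depth=11 groups=6
Leftover pairs = 18 - 11 - (6-1) = 2
First group: deep chain of depth 11 + 2 sibling pairs
Remaining 5 groups: simple '[]' each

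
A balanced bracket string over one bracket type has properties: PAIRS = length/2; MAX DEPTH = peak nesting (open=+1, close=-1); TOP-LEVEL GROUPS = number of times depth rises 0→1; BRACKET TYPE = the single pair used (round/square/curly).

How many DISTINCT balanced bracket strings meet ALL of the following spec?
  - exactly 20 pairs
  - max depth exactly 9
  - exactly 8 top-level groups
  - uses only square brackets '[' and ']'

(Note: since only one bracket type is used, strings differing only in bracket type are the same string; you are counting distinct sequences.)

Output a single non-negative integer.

Spec: pairs=20 depth=9 groups=8
Count(depth <= 9) = 56419442
Count(depth <= 8) = 56264690
Count(depth == 9) = 56419442 - 56264690 = 154752

Answer: 154752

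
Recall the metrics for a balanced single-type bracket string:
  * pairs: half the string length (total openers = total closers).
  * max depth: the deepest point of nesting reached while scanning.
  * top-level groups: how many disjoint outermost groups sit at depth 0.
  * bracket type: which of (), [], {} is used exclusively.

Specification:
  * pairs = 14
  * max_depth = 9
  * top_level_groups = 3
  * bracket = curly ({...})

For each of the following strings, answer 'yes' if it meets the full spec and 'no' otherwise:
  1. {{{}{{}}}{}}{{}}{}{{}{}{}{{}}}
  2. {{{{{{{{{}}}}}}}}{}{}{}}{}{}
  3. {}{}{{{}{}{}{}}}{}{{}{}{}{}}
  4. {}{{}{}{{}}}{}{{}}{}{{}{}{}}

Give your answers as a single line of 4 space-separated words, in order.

Answer: no yes no no

Derivation:
String 1 '{{{}{{}}}{}}{{}}{}{{}{}{}{{}}}': depth seq [1 2 3 2 3 4 3 2 1 2 1 0 1 2 1 0 1 0 1 2 1 2 1 2 1 2 3 2 1 0]
  -> pairs=15 depth=4 groups=4 -> no
String 2 '{{{{{{{{{}}}}}}}}{}{}{}}{}{}': depth seq [1 2 3 4 5 6 7 8 9 8 7 6 5 4 3 2 1 2 1 2 1 2 1 0 1 0 1 0]
  -> pairs=14 depth=9 groups=3 -> yes
String 3 '{}{}{{{}{}{}{}}}{}{{}{}{}{}}': depth seq [1 0 1 0 1 2 3 2 3 2 3 2 3 2 1 0 1 0 1 2 1 2 1 2 1 2 1 0]
  -> pairs=14 depth=3 groups=5 -> no
String 4 '{}{{}{}{{}}}{}{{}}{}{{}{}{}}': depth seq [1 0 1 2 1 2 1 2 3 2 1 0 1 0 1 2 1 0 1 0 1 2 1 2 1 2 1 0]
  -> pairs=14 depth=3 groups=6 -> no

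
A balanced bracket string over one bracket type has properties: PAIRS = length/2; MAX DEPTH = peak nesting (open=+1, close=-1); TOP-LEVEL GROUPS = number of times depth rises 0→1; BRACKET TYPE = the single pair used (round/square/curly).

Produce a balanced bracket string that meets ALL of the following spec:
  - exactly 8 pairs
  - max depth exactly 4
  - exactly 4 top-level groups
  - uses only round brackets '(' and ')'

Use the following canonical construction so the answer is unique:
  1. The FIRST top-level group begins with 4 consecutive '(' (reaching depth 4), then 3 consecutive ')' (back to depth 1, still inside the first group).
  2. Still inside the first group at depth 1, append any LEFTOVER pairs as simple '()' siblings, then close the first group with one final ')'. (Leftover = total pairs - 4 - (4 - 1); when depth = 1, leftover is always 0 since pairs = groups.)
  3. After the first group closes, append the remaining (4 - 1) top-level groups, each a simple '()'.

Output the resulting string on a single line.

Answer: (((()))())()()()

Derivation:
Spec: pairs=8 depth=4 groups=4
Leftover pairs = 8 - 4 - (4-1) = 1
First group: deep chain of depth 4 + 1 sibling pairs
Remaining 3 groups: simple '()' each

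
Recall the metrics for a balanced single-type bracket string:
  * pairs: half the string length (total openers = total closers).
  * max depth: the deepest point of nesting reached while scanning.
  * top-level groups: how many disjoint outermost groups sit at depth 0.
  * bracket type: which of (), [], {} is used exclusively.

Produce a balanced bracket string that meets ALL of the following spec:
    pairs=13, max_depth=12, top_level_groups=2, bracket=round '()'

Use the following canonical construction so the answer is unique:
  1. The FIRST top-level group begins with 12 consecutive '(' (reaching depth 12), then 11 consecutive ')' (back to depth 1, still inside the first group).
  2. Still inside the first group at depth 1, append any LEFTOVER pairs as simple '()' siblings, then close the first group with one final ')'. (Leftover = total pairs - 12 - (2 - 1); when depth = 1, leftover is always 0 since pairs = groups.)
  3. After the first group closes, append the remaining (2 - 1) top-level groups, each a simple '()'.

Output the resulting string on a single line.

Answer: (((((((((((())))))))))))()

Derivation:
Spec: pairs=13 depth=12 groups=2
Leftover pairs = 13 - 12 - (2-1) = 0
First group: deep chain of depth 12 + 0 sibling pairs
Remaining 1 groups: simple '()' each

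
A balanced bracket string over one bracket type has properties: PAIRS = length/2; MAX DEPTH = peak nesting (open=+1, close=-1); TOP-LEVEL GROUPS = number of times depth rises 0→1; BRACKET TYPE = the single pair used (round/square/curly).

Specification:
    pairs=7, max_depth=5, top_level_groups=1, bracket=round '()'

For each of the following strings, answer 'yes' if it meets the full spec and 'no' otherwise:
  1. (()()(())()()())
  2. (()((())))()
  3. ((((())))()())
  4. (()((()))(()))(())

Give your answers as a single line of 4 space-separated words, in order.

String 1 '(()()(())()()())': depth seq [1 2 1 2 1 2 3 2 1 2 1 2 1 2 1 0]
  -> pairs=8 depth=3 groups=1 -> no
String 2 '(()((())))()': depth seq [1 2 1 2 3 4 3 2 1 0 1 0]
  -> pairs=6 depth=4 groups=2 -> no
String 3 '((((())))()())': depth seq [1 2 3 4 5 4 3 2 1 2 1 2 1 0]
  -> pairs=7 depth=5 groups=1 -> yes
String 4 '(()((()))(()))(())': depth seq [1 2 1 2 3 4 3 2 1 2 3 2 1 0 1 2 1 0]
  -> pairs=9 depth=4 groups=2 -> no

Answer: no no yes no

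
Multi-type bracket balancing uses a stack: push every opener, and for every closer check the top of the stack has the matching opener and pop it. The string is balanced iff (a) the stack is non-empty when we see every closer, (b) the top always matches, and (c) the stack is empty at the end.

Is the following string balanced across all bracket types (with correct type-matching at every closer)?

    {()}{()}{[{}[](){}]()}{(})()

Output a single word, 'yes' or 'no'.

Answer: no

Derivation:
pos 0: push '{'; stack = {
pos 1: push '('; stack = {(
pos 2: ')' matches '('; pop; stack = {
pos 3: '}' matches '{'; pop; stack = (empty)
pos 4: push '{'; stack = {
pos 5: push '('; stack = {(
pos 6: ')' matches '('; pop; stack = {
pos 7: '}' matches '{'; pop; stack = (empty)
pos 8: push '{'; stack = {
pos 9: push '['; stack = {[
pos 10: push '{'; stack = {[{
pos 11: '}' matches '{'; pop; stack = {[
pos 12: push '['; stack = {[[
pos 13: ']' matches '['; pop; stack = {[
pos 14: push '('; stack = {[(
pos 15: ')' matches '('; pop; stack = {[
pos 16: push '{'; stack = {[{
pos 17: '}' matches '{'; pop; stack = {[
pos 18: ']' matches '['; pop; stack = {
pos 19: push '('; stack = {(
pos 20: ')' matches '('; pop; stack = {
pos 21: '}' matches '{'; pop; stack = (empty)
pos 22: push '{'; stack = {
pos 23: push '('; stack = {(
pos 24: saw closer '}' but top of stack is '(' (expected ')') → INVALID
Verdict: type mismatch at position 24: '}' closes '(' → no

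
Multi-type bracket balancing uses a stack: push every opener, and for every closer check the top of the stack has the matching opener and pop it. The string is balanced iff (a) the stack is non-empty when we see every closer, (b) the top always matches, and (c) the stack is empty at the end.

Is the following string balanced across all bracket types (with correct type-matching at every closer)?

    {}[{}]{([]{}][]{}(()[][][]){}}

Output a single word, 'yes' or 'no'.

Answer: no

Derivation:
pos 0: push '{'; stack = {
pos 1: '}' matches '{'; pop; stack = (empty)
pos 2: push '['; stack = [
pos 3: push '{'; stack = [{
pos 4: '}' matches '{'; pop; stack = [
pos 5: ']' matches '['; pop; stack = (empty)
pos 6: push '{'; stack = {
pos 7: push '('; stack = {(
pos 8: push '['; stack = {([
pos 9: ']' matches '['; pop; stack = {(
pos 10: push '{'; stack = {({
pos 11: '}' matches '{'; pop; stack = {(
pos 12: saw closer ']' but top of stack is '(' (expected ')') → INVALID
Verdict: type mismatch at position 12: ']' closes '(' → no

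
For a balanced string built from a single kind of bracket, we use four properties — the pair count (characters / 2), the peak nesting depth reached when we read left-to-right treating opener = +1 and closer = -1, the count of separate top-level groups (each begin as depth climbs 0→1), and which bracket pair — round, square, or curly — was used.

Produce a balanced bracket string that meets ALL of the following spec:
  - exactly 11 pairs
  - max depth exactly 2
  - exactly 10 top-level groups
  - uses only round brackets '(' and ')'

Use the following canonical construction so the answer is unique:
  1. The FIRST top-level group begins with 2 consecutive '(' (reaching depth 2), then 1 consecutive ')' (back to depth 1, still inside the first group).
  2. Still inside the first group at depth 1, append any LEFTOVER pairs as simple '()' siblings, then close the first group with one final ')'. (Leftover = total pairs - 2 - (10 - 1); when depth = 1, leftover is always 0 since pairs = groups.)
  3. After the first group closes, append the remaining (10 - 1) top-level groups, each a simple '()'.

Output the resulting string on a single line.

Spec: pairs=11 depth=2 groups=10
Leftover pairs = 11 - 2 - (10-1) = 0
First group: deep chain of depth 2 + 0 sibling pairs
Remaining 9 groups: simple '()' each

Answer: (())()()()()()()()()()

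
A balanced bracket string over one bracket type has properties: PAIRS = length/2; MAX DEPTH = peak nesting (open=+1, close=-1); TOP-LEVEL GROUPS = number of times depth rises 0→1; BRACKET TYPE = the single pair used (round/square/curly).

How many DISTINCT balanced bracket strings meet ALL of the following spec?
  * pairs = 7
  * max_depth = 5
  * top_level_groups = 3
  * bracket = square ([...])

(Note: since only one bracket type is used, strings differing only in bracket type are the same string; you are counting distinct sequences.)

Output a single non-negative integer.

Spec: pairs=7 depth=5 groups=3
Count(depth <= 5) = 90
Count(depth <= 4) = 87
Count(depth == 5) = 90 - 87 = 3

Answer: 3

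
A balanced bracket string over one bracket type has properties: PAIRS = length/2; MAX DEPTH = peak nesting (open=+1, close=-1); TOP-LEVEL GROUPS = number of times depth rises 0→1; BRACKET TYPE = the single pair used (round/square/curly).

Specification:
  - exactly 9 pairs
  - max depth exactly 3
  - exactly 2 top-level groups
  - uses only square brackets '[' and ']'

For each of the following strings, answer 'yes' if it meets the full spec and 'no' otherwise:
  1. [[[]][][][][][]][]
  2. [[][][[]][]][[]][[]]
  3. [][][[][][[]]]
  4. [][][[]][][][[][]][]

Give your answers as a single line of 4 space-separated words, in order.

Answer: yes no no no

Derivation:
String 1 '[[[]][][][][][]][]': depth seq [1 2 3 2 1 2 1 2 1 2 1 2 1 2 1 0 1 0]
  -> pairs=9 depth=3 groups=2 -> yes
String 2 '[[][][[]][]][[]][[]]': depth seq [1 2 1 2 1 2 3 2 1 2 1 0 1 2 1 0 1 2 1 0]
  -> pairs=10 depth=3 groups=3 -> no
String 3 '[][][[][][[]]]': depth seq [1 0 1 0 1 2 1 2 1 2 3 2 1 0]
  -> pairs=7 depth=3 groups=3 -> no
String 4 '[][][[]][][][[][]][]': depth seq [1 0 1 0 1 2 1 0 1 0 1 0 1 2 1 2 1 0 1 0]
  -> pairs=10 depth=2 groups=7 -> no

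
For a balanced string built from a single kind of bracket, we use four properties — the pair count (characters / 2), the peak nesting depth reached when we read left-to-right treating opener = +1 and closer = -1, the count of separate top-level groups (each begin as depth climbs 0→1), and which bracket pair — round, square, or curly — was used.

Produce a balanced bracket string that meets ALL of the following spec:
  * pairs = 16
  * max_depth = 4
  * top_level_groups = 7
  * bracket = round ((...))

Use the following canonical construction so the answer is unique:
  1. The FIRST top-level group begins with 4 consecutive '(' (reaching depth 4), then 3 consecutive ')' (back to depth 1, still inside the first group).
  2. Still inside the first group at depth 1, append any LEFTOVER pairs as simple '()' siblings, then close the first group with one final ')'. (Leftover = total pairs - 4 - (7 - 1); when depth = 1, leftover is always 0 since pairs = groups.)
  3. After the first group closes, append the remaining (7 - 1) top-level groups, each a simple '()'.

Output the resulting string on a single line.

Spec: pairs=16 depth=4 groups=7
Leftover pairs = 16 - 4 - (7-1) = 6
First group: deep chain of depth 4 + 6 sibling pairs
Remaining 6 groups: simple '()' each

Answer: (((()))()()()()()())()()()()()()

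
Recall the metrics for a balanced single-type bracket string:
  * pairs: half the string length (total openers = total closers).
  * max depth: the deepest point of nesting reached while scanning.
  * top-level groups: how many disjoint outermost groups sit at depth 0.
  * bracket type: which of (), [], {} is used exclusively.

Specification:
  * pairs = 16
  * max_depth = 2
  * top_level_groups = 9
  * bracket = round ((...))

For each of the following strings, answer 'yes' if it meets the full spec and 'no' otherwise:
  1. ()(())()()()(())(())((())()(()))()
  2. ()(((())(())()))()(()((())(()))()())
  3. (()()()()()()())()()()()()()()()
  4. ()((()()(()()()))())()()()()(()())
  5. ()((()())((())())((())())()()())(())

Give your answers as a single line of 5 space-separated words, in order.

Answer: no no yes no no

Derivation:
String 1 '()(())()()()(())(())((())()(()))()': depth seq [1 0 1 2 1 0 1 0 1 0 1 0 1 2 1 0 1 2 1 0 1 2 3 2 1 2 1 2 3 2 1 0 1 0]
  -> pairs=17 depth=3 groups=9 -> no
String 2 '()(((())(())()))()(()((())(()))()())': depth seq [1 0 1 2 3 4 3 2 3 4 3 2 3 2 1 0 1 0 1 2 1 2 3 4 3 2 3 4 3 2 1 2 1 2 1 0]
  -> pairs=18 depth=4 groups=4 -> no
String 3 '(()()()()()()())()()()()()()()()': depth seq [1 2 1 2 1 2 1 2 1 2 1 2 1 2 1 0 1 0 1 0 1 0 1 0 1 0 1 0 1 0 1 0]
  -> pairs=16 depth=2 groups=9 -> yes
String 4 '()((()()(()()()))())()()()()(()())': depth seq [1 0 1 2 3 2 3 2 3 4 3 4 3 4 3 2 1 2 1 0 1 0 1 0 1 0 1 0 1 2 1 2 1 0]
  -> pairs=17 depth=4 groups=7 -> no
String 5 '()((()())((())())((())())()()())(())': depth seq [1 0 1 2 3 2 3 2 1 2 3 4 3 2 3 2 1 2 3 4 3 2 3 2 1 2 1 2 1 2 1 0 1 2 1 0]
  -> pairs=18 depth=4 groups=3 -> no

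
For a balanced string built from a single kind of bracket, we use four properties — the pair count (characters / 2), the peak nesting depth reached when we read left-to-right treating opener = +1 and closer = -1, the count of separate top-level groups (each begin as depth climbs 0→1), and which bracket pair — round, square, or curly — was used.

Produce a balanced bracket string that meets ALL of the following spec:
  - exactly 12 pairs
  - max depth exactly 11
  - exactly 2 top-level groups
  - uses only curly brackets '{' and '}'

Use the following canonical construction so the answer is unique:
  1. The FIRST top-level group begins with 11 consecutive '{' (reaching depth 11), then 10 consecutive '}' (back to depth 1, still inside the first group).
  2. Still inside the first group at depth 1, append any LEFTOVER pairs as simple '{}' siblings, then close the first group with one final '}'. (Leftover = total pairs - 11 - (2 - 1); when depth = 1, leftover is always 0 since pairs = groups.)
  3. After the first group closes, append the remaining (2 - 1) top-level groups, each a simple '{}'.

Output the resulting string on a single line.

Spec: pairs=12 depth=11 groups=2
Leftover pairs = 12 - 11 - (2-1) = 0
First group: deep chain of depth 11 + 0 sibling pairs
Remaining 1 groups: simple '{}' each

Answer: {{{{{{{{{{{}}}}}}}}}}}{}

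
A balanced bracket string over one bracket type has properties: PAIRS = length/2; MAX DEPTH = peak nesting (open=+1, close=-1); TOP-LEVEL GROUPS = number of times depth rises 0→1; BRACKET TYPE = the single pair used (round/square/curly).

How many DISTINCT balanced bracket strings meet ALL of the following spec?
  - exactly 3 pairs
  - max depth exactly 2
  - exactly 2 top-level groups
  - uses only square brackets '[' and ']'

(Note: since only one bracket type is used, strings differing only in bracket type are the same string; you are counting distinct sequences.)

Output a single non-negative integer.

Answer: 2

Derivation:
Spec: pairs=3 depth=2 groups=2
Count(depth <= 2) = 2
Count(depth <= 1) = 0
Count(depth == 2) = 2 - 0 = 2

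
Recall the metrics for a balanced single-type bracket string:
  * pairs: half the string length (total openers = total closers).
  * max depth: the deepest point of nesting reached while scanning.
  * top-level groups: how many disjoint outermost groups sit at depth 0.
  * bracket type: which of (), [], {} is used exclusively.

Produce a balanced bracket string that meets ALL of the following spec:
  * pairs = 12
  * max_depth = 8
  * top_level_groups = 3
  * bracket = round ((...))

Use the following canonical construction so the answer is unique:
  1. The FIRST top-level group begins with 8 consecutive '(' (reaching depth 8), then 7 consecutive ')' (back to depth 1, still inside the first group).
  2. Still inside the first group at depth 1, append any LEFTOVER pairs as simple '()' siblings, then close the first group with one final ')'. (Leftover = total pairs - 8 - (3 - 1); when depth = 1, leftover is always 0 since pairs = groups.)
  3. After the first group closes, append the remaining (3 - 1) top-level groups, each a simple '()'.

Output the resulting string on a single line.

Answer: (((((((()))))))()())()()

Derivation:
Spec: pairs=12 depth=8 groups=3
Leftover pairs = 12 - 8 - (3-1) = 2
First group: deep chain of depth 8 + 2 sibling pairs
Remaining 2 groups: simple '()' each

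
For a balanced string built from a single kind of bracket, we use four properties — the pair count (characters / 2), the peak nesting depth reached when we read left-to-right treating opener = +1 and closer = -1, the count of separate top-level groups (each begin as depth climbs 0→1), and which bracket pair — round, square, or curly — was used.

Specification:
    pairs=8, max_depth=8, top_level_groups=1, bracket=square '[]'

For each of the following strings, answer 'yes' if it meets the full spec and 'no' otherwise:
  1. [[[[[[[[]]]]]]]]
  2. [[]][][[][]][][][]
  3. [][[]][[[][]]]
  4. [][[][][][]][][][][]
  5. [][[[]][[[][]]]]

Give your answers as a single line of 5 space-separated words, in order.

String 1 '[[[[[[[[]]]]]]]]': depth seq [1 2 3 4 5 6 7 8 7 6 5 4 3 2 1 0]
  -> pairs=8 depth=8 groups=1 -> yes
String 2 '[[]][][[][]][][][]': depth seq [1 2 1 0 1 0 1 2 1 2 1 0 1 0 1 0 1 0]
  -> pairs=9 depth=2 groups=6 -> no
String 3 '[][[]][[[][]]]': depth seq [1 0 1 2 1 0 1 2 3 2 3 2 1 0]
  -> pairs=7 depth=3 groups=3 -> no
String 4 '[][[][][][]][][][][]': depth seq [1 0 1 2 1 2 1 2 1 2 1 0 1 0 1 0 1 0 1 0]
  -> pairs=10 depth=2 groups=6 -> no
String 5 '[][[[]][[[][]]]]': depth seq [1 0 1 2 3 2 1 2 3 4 3 4 3 2 1 0]
  -> pairs=8 depth=4 groups=2 -> no

Answer: yes no no no no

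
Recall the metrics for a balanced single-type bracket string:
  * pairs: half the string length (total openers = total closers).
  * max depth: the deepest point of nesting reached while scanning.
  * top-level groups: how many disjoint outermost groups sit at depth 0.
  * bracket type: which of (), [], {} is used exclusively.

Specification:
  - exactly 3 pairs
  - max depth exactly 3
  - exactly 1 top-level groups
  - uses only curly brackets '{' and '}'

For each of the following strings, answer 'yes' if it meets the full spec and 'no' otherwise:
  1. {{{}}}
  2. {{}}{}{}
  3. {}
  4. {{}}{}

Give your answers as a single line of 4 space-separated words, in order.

Answer: yes no no no

Derivation:
String 1 '{{{}}}': depth seq [1 2 3 2 1 0]
  -> pairs=3 depth=3 groups=1 -> yes
String 2 '{{}}{}{}': depth seq [1 2 1 0 1 0 1 0]
  -> pairs=4 depth=2 groups=3 -> no
String 3 '{}': depth seq [1 0]
  -> pairs=1 depth=1 groups=1 -> no
String 4 '{{}}{}': depth seq [1 2 1 0 1 0]
  -> pairs=3 depth=2 groups=2 -> no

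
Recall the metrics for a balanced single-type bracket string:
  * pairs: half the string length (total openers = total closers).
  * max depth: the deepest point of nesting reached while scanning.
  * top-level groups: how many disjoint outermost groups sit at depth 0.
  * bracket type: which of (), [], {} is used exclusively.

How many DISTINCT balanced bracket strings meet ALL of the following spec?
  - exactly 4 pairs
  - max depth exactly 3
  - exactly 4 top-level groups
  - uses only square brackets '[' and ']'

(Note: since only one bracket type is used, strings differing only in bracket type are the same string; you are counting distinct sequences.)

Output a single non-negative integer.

Spec: pairs=4 depth=3 groups=4
Count(depth <= 3) = 1
Count(depth <= 2) = 1
Count(depth == 3) = 1 - 1 = 0

Answer: 0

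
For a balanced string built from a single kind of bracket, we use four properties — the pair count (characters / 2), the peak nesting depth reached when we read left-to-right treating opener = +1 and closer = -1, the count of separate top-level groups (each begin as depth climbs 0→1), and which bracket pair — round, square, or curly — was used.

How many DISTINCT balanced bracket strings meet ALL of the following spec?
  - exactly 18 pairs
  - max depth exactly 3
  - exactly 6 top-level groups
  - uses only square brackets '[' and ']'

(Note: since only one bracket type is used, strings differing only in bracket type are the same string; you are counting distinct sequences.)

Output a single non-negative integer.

Spec: pairs=18 depth=3 groups=6
Count(depth <= 3) = 1661056
Count(depth <= 2) = 6188
Count(depth == 3) = 1661056 - 6188 = 1654868

Answer: 1654868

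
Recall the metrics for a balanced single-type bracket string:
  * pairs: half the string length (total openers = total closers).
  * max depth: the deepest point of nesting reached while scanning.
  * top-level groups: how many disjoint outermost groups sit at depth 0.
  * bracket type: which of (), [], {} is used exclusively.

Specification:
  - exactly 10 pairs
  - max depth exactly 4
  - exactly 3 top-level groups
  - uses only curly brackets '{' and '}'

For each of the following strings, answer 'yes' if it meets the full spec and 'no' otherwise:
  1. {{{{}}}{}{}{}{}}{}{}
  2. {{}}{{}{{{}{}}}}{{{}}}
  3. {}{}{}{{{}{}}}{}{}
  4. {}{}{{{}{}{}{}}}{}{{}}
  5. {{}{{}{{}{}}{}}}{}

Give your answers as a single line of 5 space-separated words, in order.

Answer: yes no no no no

Derivation:
String 1 '{{{{}}}{}{}{}{}}{}{}': depth seq [1 2 3 4 3 2 1 2 1 2 1 2 1 2 1 0 1 0 1 0]
  -> pairs=10 depth=4 groups=3 -> yes
String 2 '{{}}{{}{{{}{}}}}{{{}}}': depth seq [1 2 1 0 1 2 1 2 3 4 3 4 3 2 1 0 1 2 3 2 1 0]
  -> pairs=11 depth=4 groups=3 -> no
String 3 '{}{}{}{{{}{}}}{}{}': depth seq [1 0 1 0 1 0 1 2 3 2 3 2 1 0 1 0 1 0]
  -> pairs=9 depth=3 groups=6 -> no
String 4 '{}{}{{{}{}{}{}}}{}{{}}': depth seq [1 0 1 0 1 2 3 2 3 2 3 2 3 2 1 0 1 0 1 2 1 0]
  -> pairs=11 depth=3 groups=5 -> no
String 5 '{{}{{}{{}{}}{}}}{}': depth seq [1 2 1 2 3 2 3 4 3 4 3 2 3 2 1 0 1 0]
  -> pairs=9 depth=4 groups=2 -> no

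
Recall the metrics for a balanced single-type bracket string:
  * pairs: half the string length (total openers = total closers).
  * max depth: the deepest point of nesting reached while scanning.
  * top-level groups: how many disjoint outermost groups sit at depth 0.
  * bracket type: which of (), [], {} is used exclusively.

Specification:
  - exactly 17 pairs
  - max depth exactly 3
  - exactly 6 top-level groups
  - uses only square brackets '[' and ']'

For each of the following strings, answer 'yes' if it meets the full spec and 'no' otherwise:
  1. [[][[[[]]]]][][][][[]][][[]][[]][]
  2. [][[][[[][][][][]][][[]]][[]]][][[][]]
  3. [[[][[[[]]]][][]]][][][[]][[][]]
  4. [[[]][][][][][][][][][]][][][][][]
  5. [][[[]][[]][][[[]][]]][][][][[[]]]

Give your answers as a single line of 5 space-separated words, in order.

Answer: no no no yes no

Derivation:
String 1 '[[][[[[]]]]][][][][[]][][[]][[]][]': depth seq [1 2 1 2 3 4 5 4 3 2 1 0 1 0 1 0 1 0 1 2 1 0 1 0 1 2 1 0 1 2 1 0 1 0]
  -> pairs=17 depth=5 groups=9 -> no
String 2 '[][[][[[][][][][]][][[]]][[]]][][[][]]': depth seq [1 0 1 2 1 2 3 4 3 4 3 4 3 4 3 4 3 2 3 2 3 4 3 2 1 2 3 2 1 0 1 0 1 2 1 2 1 0]
  -> pairs=19 depth=4 groups=4 -> no
String 3 '[[[][[[[]]]][][]]][][][[]][[][]]': depth seq [1 2 3 2 3 4 5 6 5 4 3 2 3 2 3 2 1 0 1 0 1 0 1 2 1 0 1 2 1 2 1 0]
  -> pairs=16 depth=6 groups=5 -> no
String 4 '[[[]][][][][][][][][][]][][][][][]': depth seq [1 2 3 2 1 2 1 2 1 2 1 2 1 2 1 2 1 2 1 2 1 2 1 0 1 0 1 0 1 0 1 0 1 0]
  -> pairs=17 depth=3 groups=6 -> yes
String 5 '[][[[]][[]][][[[]][]]][][][][[[]]]': depth seq [1 0 1 2 3 2 1 2 3 2 1 2 1 2 3 4 3 2 3 2 1 0 1 0 1 0 1 0 1 2 3 2 1 0]
  -> pairs=17 depth=4 groups=6 -> no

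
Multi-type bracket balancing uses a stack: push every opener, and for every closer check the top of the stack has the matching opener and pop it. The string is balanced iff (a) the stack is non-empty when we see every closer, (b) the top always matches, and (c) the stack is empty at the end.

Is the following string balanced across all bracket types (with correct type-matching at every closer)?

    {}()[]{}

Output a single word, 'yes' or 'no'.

Answer: yes

Derivation:
pos 0: push '{'; stack = {
pos 1: '}' matches '{'; pop; stack = (empty)
pos 2: push '('; stack = (
pos 3: ')' matches '('; pop; stack = (empty)
pos 4: push '['; stack = [
pos 5: ']' matches '['; pop; stack = (empty)
pos 6: push '{'; stack = {
pos 7: '}' matches '{'; pop; stack = (empty)
end: stack empty → VALID
Verdict: properly nested → yes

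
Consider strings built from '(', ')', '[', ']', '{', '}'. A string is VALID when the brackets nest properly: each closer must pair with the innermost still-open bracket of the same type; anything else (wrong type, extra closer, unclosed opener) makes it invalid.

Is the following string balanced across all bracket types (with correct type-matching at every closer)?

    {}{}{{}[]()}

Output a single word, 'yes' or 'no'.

pos 0: push '{'; stack = {
pos 1: '}' matches '{'; pop; stack = (empty)
pos 2: push '{'; stack = {
pos 3: '}' matches '{'; pop; stack = (empty)
pos 4: push '{'; stack = {
pos 5: push '{'; stack = {{
pos 6: '}' matches '{'; pop; stack = {
pos 7: push '['; stack = {[
pos 8: ']' matches '['; pop; stack = {
pos 9: push '('; stack = {(
pos 10: ')' matches '('; pop; stack = {
pos 11: '}' matches '{'; pop; stack = (empty)
end: stack empty → VALID
Verdict: properly nested → yes

Answer: yes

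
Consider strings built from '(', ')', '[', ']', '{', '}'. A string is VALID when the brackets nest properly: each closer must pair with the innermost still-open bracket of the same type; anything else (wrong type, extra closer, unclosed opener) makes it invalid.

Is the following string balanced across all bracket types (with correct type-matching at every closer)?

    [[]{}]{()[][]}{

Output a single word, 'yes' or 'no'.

Answer: no

Derivation:
pos 0: push '['; stack = [
pos 1: push '['; stack = [[
pos 2: ']' matches '['; pop; stack = [
pos 3: push '{'; stack = [{
pos 4: '}' matches '{'; pop; stack = [
pos 5: ']' matches '['; pop; stack = (empty)
pos 6: push '{'; stack = {
pos 7: push '('; stack = {(
pos 8: ')' matches '('; pop; stack = {
pos 9: push '['; stack = {[
pos 10: ']' matches '['; pop; stack = {
pos 11: push '['; stack = {[
pos 12: ']' matches '['; pop; stack = {
pos 13: '}' matches '{'; pop; stack = (empty)
pos 14: push '{'; stack = {
end: stack still non-empty ({) → INVALID
Verdict: unclosed openers at end: { → no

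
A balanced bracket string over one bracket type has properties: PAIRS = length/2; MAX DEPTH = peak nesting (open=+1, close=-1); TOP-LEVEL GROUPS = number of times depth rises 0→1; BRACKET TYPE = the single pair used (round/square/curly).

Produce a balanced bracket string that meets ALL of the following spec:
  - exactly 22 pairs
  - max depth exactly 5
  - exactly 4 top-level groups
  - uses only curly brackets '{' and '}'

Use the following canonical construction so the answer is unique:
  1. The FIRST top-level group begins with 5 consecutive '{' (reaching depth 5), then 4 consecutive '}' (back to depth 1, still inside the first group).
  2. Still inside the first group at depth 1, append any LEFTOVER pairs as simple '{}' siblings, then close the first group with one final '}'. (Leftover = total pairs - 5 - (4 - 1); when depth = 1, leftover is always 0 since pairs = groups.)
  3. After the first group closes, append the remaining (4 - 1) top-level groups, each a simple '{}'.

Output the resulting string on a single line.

Spec: pairs=22 depth=5 groups=4
Leftover pairs = 22 - 5 - (4-1) = 14
First group: deep chain of depth 5 + 14 sibling pairs
Remaining 3 groups: simple '{}' each

Answer: {{{{{}}}}{}{}{}{}{}{}{}{}{}{}{}{}{}{}}{}{}{}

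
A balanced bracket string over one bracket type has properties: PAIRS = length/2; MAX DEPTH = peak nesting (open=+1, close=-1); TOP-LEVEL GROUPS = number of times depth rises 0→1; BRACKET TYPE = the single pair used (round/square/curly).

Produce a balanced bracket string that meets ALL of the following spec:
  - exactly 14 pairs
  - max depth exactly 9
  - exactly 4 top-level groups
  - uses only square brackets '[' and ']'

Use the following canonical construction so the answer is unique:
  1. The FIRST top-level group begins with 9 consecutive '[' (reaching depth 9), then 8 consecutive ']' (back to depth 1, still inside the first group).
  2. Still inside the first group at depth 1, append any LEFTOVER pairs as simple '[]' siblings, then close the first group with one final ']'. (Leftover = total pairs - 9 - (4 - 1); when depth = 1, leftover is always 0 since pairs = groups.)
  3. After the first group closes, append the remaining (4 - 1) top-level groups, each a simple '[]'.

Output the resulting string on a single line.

Spec: pairs=14 depth=9 groups=4
Leftover pairs = 14 - 9 - (4-1) = 2
First group: deep chain of depth 9 + 2 sibling pairs
Remaining 3 groups: simple '[]' each

Answer: [[[[[[[[[]]]]]]]][][]][][][]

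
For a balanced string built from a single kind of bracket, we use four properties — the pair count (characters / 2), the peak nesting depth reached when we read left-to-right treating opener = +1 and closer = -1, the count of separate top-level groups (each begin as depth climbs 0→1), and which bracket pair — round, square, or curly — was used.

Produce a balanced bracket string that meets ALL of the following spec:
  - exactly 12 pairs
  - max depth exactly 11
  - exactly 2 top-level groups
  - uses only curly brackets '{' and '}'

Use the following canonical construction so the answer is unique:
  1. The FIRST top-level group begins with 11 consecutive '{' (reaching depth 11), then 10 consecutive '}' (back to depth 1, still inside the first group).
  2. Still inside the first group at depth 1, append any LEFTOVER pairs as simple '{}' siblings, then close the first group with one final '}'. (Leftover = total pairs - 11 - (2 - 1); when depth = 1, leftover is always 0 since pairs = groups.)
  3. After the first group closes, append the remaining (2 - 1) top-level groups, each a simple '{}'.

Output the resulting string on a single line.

Answer: {{{{{{{{{{{}}}}}}}}}}}{}

Derivation:
Spec: pairs=12 depth=11 groups=2
Leftover pairs = 12 - 11 - (2-1) = 0
First group: deep chain of depth 11 + 0 sibling pairs
Remaining 1 groups: simple '{}' each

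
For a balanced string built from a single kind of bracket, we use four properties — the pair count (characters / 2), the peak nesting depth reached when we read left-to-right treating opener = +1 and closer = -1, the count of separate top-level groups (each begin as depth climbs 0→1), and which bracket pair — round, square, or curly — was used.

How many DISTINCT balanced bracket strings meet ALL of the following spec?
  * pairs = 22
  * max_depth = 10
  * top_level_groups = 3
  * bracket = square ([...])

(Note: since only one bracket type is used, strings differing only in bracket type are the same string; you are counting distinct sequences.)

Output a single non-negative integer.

Answer: 718243041

Derivation:
Spec: pairs=22 depth=10 groups=3
Count(depth <= 10) = 17487327390
Count(depth <= 9) = 16769084349
Count(depth == 10) = 17487327390 - 16769084349 = 718243041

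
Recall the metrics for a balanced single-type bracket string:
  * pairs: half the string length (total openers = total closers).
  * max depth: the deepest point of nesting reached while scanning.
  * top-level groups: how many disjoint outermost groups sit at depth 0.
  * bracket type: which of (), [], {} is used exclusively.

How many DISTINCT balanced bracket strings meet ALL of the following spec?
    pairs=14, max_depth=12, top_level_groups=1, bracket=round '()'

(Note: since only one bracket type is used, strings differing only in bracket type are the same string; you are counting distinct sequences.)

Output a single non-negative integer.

Answer: 250

Derivation:
Spec: pairs=14 depth=12 groups=1
Count(depth <= 12) = 742876
Count(depth <= 11) = 742626
Count(depth == 12) = 742876 - 742626 = 250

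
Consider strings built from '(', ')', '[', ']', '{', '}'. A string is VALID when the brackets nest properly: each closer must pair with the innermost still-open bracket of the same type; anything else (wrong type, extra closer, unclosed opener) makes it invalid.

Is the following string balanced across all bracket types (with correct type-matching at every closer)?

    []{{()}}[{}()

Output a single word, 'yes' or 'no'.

Answer: no

Derivation:
pos 0: push '['; stack = [
pos 1: ']' matches '['; pop; stack = (empty)
pos 2: push '{'; stack = {
pos 3: push '{'; stack = {{
pos 4: push '('; stack = {{(
pos 5: ')' matches '('; pop; stack = {{
pos 6: '}' matches '{'; pop; stack = {
pos 7: '}' matches '{'; pop; stack = (empty)
pos 8: push '['; stack = [
pos 9: push '{'; stack = [{
pos 10: '}' matches '{'; pop; stack = [
pos 11: push '('; stack = [(
pos 12: ')' matches '('; pop; stack = [
end: stack still non-empty ([) → INVALID
Verdict: unclosed openers at end: [ → no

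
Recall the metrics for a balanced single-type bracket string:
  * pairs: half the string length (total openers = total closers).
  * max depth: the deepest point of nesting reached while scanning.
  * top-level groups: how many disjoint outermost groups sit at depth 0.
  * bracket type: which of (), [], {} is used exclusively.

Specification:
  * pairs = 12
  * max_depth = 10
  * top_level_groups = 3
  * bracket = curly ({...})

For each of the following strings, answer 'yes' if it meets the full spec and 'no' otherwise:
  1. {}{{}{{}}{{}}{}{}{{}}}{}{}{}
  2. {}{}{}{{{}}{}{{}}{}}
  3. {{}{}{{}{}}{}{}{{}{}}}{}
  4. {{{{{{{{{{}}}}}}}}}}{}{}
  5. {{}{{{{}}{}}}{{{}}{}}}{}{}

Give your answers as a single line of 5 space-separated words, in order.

Answer: no no no yes no

Derivation:
String 1 '{}{{}{{}}{{}}{}{}{{}}}{}{}{}': depth seq [1 0 1 2 1 2 3 2 1 2 3 2 1 2 1 2 1 2 3 2 1 0 1 0 1 0 1 0]
  -> pairs=14 depth=3 groups=5 -> no
String 2 '{}{}{}{{{}}{}{{}}{}}': depth seq [1 0 1 0 1 0 1 2 3 2 1 2 1 2 3 2 1 2 1 0]
  -> pairs=10 depth=3 groups=4 -> no
String 3 '{{}{}{{}{}}{}{}{{}{}}}{}': depth seq [1 2 1 2 1 2 3 2 3 2 1 2 1 2 1 2 3 2 3 2 1 0 1 0]
  -> pairs=12 depth=3 groups=2 -> no
String 4 '{{{{{{{{{{}}}}}}}}}}{}{}': depth seq [1 2 3 4 5 6 7 8 9 10 9 8 7 6 5 4 3 2 1 0 1 0 1 0]
  -> pairs=12 depth=10 groups=3 -> yes
String 5 '{{}{{{{}}{}}}{{{}}{}}}{}{}': depth seq [1 2 1 2 3 4 5 4 3 4 3 2 1 2 3 4 3 2 3 2 1 0 1 0 1 0]
  -> pairs=13 depth=5 groups=3 -> no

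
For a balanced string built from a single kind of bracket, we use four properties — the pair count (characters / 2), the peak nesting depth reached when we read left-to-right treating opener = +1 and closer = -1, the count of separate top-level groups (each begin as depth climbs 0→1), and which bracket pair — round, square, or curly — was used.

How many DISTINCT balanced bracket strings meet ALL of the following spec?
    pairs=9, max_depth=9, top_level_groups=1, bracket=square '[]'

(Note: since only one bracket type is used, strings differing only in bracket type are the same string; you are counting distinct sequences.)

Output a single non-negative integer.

Spec: pairs=9 depth=9 groups=1
Count(depth <= 9) = 1430
Count(depth <= 8) = 1429
Count(depth == 9) = 1430 - 1429 = 1

Answer: 1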